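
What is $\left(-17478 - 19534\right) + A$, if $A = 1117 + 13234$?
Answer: $-22661$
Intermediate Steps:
$A = 14351$
$\left(-17478 - 19534\right) + A = \left(-17478 - 19534\right) + 14351 = -37012 + 14351 = -22661$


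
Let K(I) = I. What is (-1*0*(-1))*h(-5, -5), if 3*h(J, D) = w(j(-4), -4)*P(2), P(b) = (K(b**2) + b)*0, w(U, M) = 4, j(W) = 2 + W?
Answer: 0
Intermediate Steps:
P(b) = 0 (P(b) = (b**2 + b)*0 = (b + b**2)*0 = 0)
h(J, D) = 0 (h(J, D) = (4*0)/3 = (1/3)*0 = 0)
(-1*0*(-1))*h(-5, -5) = (-1*0*(-1))*0 = (0*(-1))*0 = 0*0 = 0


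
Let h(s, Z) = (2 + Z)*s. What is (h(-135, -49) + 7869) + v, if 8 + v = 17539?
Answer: 31745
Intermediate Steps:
h(s, Z) = s*(2 + Z)
v = 17531 (v = -8 + 17539 = 17531)
(h(-135, -49) + 7869) + v = (-135*(2 - 49) + 7869) + 17531 = (-135*(-47) + 7869) + 17531 = (6345 + 7869) + 17531 = 14214 + 17531 = 31745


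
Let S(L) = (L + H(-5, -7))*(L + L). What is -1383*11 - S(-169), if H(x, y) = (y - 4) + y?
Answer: -78419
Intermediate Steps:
H(x, y) = -4 + 2*y (H(x, y) = (-4 + y) + y = -4 + 2*y)
S(L) = 2*L*(-18 + L) (S(L) = (L + (-4 + 2*(-7)))*(L + L) = (L + (-4 - 14))*(2*L) = (L - 18)*(2*L) = (-18 + L)*(2*L) = 2*L*(-18 + L))
-1383*11 - S(-169) = -1383*11 - 2*(-169)*(-18 - 169) = -15213 - 2*(-169)*(-187) = -15213 - 1*63206 = -15213 - 63206 = -78419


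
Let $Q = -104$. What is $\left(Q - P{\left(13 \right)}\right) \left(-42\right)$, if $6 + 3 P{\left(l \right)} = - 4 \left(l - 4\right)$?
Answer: $3780$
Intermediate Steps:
$P{\left(l \right)} = \frac{10}{3} - \frac{4 l}{3}$ ($P{\left(l \right)} = -2 + \frac{\left(-4\right) \left(l - 4\right)}{3} = -2 + \frac{\left(-4\right) \left(-4 + l\right)}{3} = -2 + \frac{16 - 4 l}{3} = -2 - \left(- \frac{16}{3} + \frac{4 l}{3}\right) = \frac{10}{3} - \frac{4 l}{3}$)
$\left(Q - P{\left(13 \right)}\right) \left(-42\right) = \left(-104 - \left(\frac{10}{3} - \frac{52}{3}\right)\right) \left(-42\right) = \left(-104 - -14\right) \left(-42\right) = \left(-104 + 14\right) \left(-42\right) = \left(-90\right) \left(-42\right) = 3780$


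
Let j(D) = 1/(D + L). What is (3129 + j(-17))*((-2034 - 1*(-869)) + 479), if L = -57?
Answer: -79419935/37 ≈ -2.1465e+6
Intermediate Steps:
j(D) = 1/(-57 + D) (j(D) = 1/(D - 57) = 1/(-57 + D))
(3129 + j(-17))*((-2034 - 1*(-869)) + 479) = (3129 + 1/(-57 - 17))*((-2034 - 1*(-869)) + 479) = (3129 + 1/(-74))*((-2034 + 869) + 479) = (3129 - 1/74)*(-1165 + 479) = (231545/74)*(-686) = -79419935/37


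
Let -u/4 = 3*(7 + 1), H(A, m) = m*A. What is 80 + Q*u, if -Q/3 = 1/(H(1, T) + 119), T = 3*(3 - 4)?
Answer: 2392/29 ≈ 82.483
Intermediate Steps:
T = -3 (T = 3*(-1) = -3)
H(A, m) = A*m
Q = -3/116 (Q = -3/(1*(-3) + 119) = -3/(-3 + 119) = -3/116 ≈ -0.025862)
u = -96 (u = -12*(7 + 1) = -12*8 = -4*24 = -96)
80 + Q*u = 80 - 3/116*(-96) = 80 + 72/29 = 2392/29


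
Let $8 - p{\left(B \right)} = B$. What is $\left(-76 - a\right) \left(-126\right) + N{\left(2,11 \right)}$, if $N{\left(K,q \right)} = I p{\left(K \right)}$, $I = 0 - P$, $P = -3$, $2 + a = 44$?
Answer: $14886$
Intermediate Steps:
$a = 42$ ($a = -2 + 44 = 42$)
$p{\left(B \right)} = 8 - B$
$I = 3$ ($I = 0 - -3 = 0 + 3 = 3$)
$N{\left(K,q \right)} = 24 - 3 K$ ($N{\left(K,q \right)} = 3 \left(8 - K\right) = 24 - 3 K$)
$\left(-76 - a\right) \left(-126\right) + N{\left(2,11 \right)} = \left(-76 - 42\right) \left(-126\right) + \left(24 - 6\right) = \left(-118\right) \left(-126\right) + 18 = 14868 + 18 = 14886$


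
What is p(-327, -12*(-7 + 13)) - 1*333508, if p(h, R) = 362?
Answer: -333146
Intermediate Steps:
p(-327, -12*(-7 + 13)) - 1*333508 = 362 - 1*333508 = 362 - 333508 = -333146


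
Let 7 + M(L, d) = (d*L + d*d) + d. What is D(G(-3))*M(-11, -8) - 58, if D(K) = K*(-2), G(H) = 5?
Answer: -1428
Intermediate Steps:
D(K) = -2*K
M(L, d) = -7 + d + d² + L*d (M(L, d) = -7 + ((d*L + d*d) + d) = -7 + ((L*d + d²) + d) = -7 + ((d² + L*d) + d) = -7 + (d + d² + L*d) = -7 + d + d² + L*d)
D(G(-3))*M(-11, -8) - 58 = (-2*5)*(-7 - 8 + (-8)² - 11*(-8)) - 58 = -10*(-7 - 8 + 64 + 88) - 58 = -10*137 - 58 = -1370 - 58 = -1428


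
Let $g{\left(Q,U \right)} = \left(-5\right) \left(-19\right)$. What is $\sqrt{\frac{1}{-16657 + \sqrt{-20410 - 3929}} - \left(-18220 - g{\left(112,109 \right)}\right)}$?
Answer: $\sqrt{\frac{305072954 - 18315 i \sqrt{24339}}{16657 - i \sqrt{24339}}} \approx 135.33 - 2.0 \cdot 10^{-9} i$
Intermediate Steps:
$g{\left(Q,U \right)} = 95$
$\sqrt{\frac{1}{-16657 + \sqrt{-20410 - 3929}} - \left(-18220 - g{\left(112,109 \right)}\right)} = \sqrt{\frac{1}{-16657 + \sqrt{-20410 - 3929}} + \left(\left(14755 + 95\right) - -3465\right)} = \sqrt{\frac{1}{-16657 + \sqrt{-24339}} + \left(14850 + 3465\right)} = \sqrt{\frac{1}{-16657 + i \sqrt{24339}} + 18315} = \sqrt{18315 + \frac{1}{-16657 + i \sqrt{24339}}}$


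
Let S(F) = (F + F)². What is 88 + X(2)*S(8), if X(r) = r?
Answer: 600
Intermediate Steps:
S(F) = 4*F² (S(F) = (2*F)² = 4*F²)
88 + X(2)*S(8) = 88 + 2*(4*8²) = 88 + 2*(4*64) = 88 + 2*256 = 88 + 512 = 600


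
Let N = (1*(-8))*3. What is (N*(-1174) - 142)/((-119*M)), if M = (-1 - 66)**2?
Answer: -28034/534191 ≈ -0.052479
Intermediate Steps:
M = 4489 (M = (-67)**2 = 4489)
N = -24 (N = -8*3 = -24)
(N*(-1174) - 142)/((-119*M)) = (-24*(-1174) - 142)/((-119*4489)) = (28176 - 142)/(-534191) = 28034*(-1/534191) = -28034/534191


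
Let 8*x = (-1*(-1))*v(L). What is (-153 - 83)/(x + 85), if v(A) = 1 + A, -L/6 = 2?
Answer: -1888/669 ≈ -2.8221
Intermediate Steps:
L = -12 (L = -6*2 = -12)
x = -11/8 (x = ((-1*(-1))*(1 - 12))/8 = (1*(-11))/8 = (⅛)*(-11) = -11/8 ≈ -1.3750)
(-153 - 83)/(x + 85) = (-153 - 83)/(-11/8 + 85) = -236/669/8 = -236*8/669 = -1888/669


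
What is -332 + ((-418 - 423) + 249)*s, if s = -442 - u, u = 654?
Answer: 648500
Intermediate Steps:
s = -1096 (s = -442 - 1*654 = -442 - 654 = -1096)
-332 + ((-418 - 423) + 249)*s = -332 + ((-418 - 423) + 249)*(-1096) = -332 + (-841 + 249)*(-1096) = -332 - 592*(-1096) = -332 + 648832 = 648500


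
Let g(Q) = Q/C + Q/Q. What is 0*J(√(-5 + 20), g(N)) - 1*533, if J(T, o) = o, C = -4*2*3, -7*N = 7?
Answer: -533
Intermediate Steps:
N = -1 (N = -⅐*7 = -1)
C = -24 (C = -8*3 = -24)
g(Q) = 1 - Q/24 (g(Q) = Q/(-24) + Q/Q = Q*(-1/24) + 1 = -Q/24 + 1 = 1 - Q/24)
0*J(√(-5 + 20), g(N)) - 1*533 = 0*(1 - 1/24*(-1)) - 1*533 = 0*(1 + 1/24) - 533 = 0*(25/24) - 533 = 0 - 533 = -533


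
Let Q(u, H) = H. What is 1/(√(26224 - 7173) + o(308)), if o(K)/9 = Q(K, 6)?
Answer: -54/16135 + √19051/16135 ≈ 0.0052076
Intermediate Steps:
o(K) = 54 (o(K) = 9*6 = 54)
1/(√(26224 - 7173) + o(308)) = 1/(√(26224 - 7173) + 54) = 1/(√19051 + 54) = 1/(54 + √19051)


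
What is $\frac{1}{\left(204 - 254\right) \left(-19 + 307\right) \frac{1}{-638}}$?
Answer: $\frac{319}{7200} \approx 0.044306$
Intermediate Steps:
$\frac{1}{\left(204 - 254\right) \left(-19 + 307\right) \frac{1}{-638}} = \frac{1}{\left(-50\right) 288 \left(- \frac{1}{638}\right)} = \frac{1}{\left(-14400\right) \left(- \frac{1}{638}\right)} = \frac{1}{\frac{7200}{319}} = \frac{319}{7200}$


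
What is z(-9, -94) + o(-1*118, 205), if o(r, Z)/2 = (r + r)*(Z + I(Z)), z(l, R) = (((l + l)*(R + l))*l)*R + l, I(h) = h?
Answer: 1374955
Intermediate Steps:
z(l, R) = l + 2*R*l**2*(R + l) (z(l, R) = (((2*l)*(R + l))*l)*R + l = ((2*l*(R + l))*l)*R + l = (2*l**2*(R + l))*R + l = 2*R*l**2*(R + l) + l = l + 2*R*l**2*(R + l))
o(r, Z) = 8*Z*r (o(r, Z) = 2*((r + r)*(Z + Z)) = 2*((2*r)*(2*Z)) = 2*(4*Z*r) = 8*Z*r)
z(-9, -94) + o(-1*118, 205) = -9*(1 + 2*(-94)*(-9)**2 + 2*(-9)*(-94)**2) + 8*205*(-1*118) = -9*(1 + 2*(-94)*81 + 2*(-9)*8836) + 8*205*(-118) = -9*(1 - 15228 - 159048) - 193520 = -9*(-174275) - 193520 = 1568475 - 193520 = 1374955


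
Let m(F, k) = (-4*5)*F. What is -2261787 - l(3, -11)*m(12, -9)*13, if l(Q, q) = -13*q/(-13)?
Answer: -2296107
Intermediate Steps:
l(Q, q) = q (l(Q, q) = -13*q*(-1/13) = q)
m(F, k) = -20*F
-2261787 - l(3, -11)*m(12, -9)*13 = -2261787 - (-(-220)*12)*13 = -2261787 - (-11*(-240))*13 = -2261787 - 2640*13 = -2261787 - 1*34320 = -2261787 - 34320 = -2296107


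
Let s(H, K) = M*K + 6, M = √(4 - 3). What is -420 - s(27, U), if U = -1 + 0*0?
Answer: -425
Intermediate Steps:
M = 1 (M = √1 = 1)
U = -1 (U = -1 + 0 = -1)
s(H, K) = 6 + K (s(H, K) = 1*K + 6 = K + 6 = 6 + K)
-420 - s(27, U) = -420 - (6 - 1) = -420 - 1*5 = -420 - 5 = -425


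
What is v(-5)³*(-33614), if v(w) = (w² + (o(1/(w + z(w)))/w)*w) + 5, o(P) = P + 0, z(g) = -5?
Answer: -449266219493/500 ≈ -8.9853e+8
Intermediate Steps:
o(P) = P
v(w) = 5 + w² + 1/(-5 + w) (v(w) = (w² + (1/((w - 5)*w))*w) + 5 = (w² + (1/((-5 + w)*w))*w) + 5 = (w² + (1/(w*(-5 + w)))*w) + 5 = (w² + 1/(-5 + w)) + 5 = 5 + w² + 1/(-5 + w))
v(-5)³*(-33614) = ((1 + (-5 - 5)*(5 + (-5)²))/(-5 - 5))³*(-33614) = ((1 - 10*(5 + 25))/(-10))³*(-33614) = (-(1 - 10*30)/10)³*(-33614) = (-(1 - 300)/10)³*(-33614) = (-⅒*(-299))³*(-33614) = (299/10)³*(-33614) = (26730899/1000)*(-33614) = -449266219493/500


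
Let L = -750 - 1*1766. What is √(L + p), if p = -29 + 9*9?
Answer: 4*I*√154 ≈ 49.639*I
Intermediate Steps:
L = -2516 (L = -750 - 1766 = -2516)
p = 52 (p = -29 + 81 = 52)
√(L + p) = √(-2516 + 52) = √(-2464) = 4*I*√154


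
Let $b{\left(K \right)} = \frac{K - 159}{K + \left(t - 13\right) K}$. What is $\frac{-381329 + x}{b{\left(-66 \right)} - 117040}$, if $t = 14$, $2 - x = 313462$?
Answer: $\frac{30570716}{5149685} \approx 5.9364$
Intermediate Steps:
$x = -313460$ ($x = 2 - 313462 = -313460$)
$b{\left(K \right)} = \frac{-159 + K}{2 K}$ ($b{\left(K \right)} = \frac{K - 159}{K + \left(14 - 13\right) K} = \frac{-159 + K}{K + 1 K} = \frac{-159 + K}{K + K} = \frac{-159 + K}{2 K}$)
$\frac{-381329 + x}{b{\left(-66 \right)} - 117040} = \frac{-381329 - 313460}{\frac{-159 - 66}{2 \left(-66\right)} - 117040} = - \frac{694789}{\frac{1}{2} \left(- \frac{1}{66}\right) \left(-225\right) - 117040} = - \frac{694789}{\frac{75}{44} - 117040} = - \frac{694789}{- \frac{5149685}{44}} = \left(-694789\right) \left(- \frac{44}{5149685}\right) = \frac{30570716}{5149685}$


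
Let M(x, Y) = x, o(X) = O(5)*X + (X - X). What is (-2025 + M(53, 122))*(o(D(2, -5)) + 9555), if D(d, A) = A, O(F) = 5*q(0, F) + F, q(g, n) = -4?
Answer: -18990360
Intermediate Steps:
O(F) = -20 + F (O(F) = 5*(-4) + F = -20 + F)
o(X) = -15*X (o(X) = (-20 + 5)*X + (X - X) = -15*X + 0 = -15*X)
(-2025 + M(53, 122))*(o(D(2, -5)) + 9555) = (-2025 + 53)*(-15*(-5) + 9555) = -1972*(75 + 9555) = -1972*9630 = -18990360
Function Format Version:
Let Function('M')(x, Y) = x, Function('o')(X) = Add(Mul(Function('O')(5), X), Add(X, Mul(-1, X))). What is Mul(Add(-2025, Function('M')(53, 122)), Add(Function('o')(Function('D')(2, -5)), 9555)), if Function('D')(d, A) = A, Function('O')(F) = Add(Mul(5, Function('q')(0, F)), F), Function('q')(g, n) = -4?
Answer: -18990360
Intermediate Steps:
Function('O')(F) = Add(-20, F) (Function('O')(F) = Add(Mul(5, -4), F) = Add(-20, F))
Function('o')(X) = Mul(-15, X) (Function('o')(X) = Add(Mul(Add(-20, 5), X), Add(X, Mul(-1, X))) = Add(Mul(-15, X), 0) = Mul(-15, X))
Mul(Add(-2025, Function('M')(53, 122)), Add(Function('o')(Function('D')(2, -5)), 9555)) = Mul(Add(-2025, 53), Add(Mul(-15, -5), 9555)) = Mul(-1972, Add(75, 9555)) = Mul(-1972, 9630) = -18990360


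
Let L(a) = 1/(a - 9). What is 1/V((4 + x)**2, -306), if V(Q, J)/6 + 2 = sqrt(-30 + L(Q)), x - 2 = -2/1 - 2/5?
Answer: -33/3341 - I*sqrt(32395)/6682 ≈ -0.0098773 - 0.026936*I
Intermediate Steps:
L(a) = 1/(-9 + a)
x = -2/5 (x = 2 + (-2/1 - 2/5) = 2 + (-2*1 - 2*1/5) = 2 + (-2 - 2/5) = 2 - 12/5 = -2/5 ≈ -0.40000)
V(Q, J) = -12 + 6*sqrt(-30 + 1/(-9 + Q))
1/V((4 + x)**2, -306) = 1/(-12 + 6*sqrt((271 - 30*(4 - 2/5)**2)/(-9 + (4 - 2/5)**2))) = 1/(-12 + 6*sqrt((271 - 30*(18/5)**2)/(-9 + (18/5)**2))) = 1/(-12 + 6*sqrt((271 - 30*324/25)/(-9 + 324/25))) = 1/(-12 + 6*sqrt((271 - 1944/5)/(99/25))) = 1/(-12 + 6*sqrt((25/99)*(-589/5))) = 1/(-12 + 6*sqrt(-2945/99)) = 1/(-12 + 6*(I*sqrt(32395)/33)) = 1/(-12 + 2*I*sqrt(32395)/11)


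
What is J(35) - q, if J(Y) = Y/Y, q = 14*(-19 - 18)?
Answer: 519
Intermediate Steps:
q = -518 (q = 14*(-37) = -518)
J(Y) = 1
J(35) - q = 1 - 1*(-518) = 1 + 518 = 519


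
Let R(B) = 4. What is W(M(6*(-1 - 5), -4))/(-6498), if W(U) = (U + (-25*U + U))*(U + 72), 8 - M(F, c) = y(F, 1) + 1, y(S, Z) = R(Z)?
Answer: 575/722 ≈ 0.79640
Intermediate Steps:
y(S, Z) = 4
M(F, c) = 3 (M(F, c) = 8 - (4 + 1) = 8 - 1*5 = 8 - 5 = 3)
W(U) = -23*U*(72 + U) (W(U) = (U - 24*U)*(72 + U) = (-23*U)*(72 + U) = -23*U*(72 + U))
W(M(6*(-1 - 5), -4))/(-6498) = -23*3*(72 + 3)/(-6498) = -23*3*75*(-1/6498) = -5175*(-1/6498) = 575/722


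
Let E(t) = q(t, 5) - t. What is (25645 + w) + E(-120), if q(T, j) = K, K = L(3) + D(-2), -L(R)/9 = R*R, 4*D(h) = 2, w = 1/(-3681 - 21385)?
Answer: 321903838/12533 ≈ 25685.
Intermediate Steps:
w = -1/25066 (w = 1/(-25066) = -1/25066 ≈ -3.9895e-5)
D(h) = 1/2 (D(h) = (1/4)*2 = 1/2)
L(R) = -9*R**2 (L(R) = -9*R*R = -9*R**2)
K = -161/2 (K = -9*3**2 + 1/2 = -9*9 + 1/2 = -81 + 1/2 = -161/2 ≈ -80.500)
q(T, j) = -161/2
E(t) = -161/2 - t
(25645 + w) + E(-120) = (25645 - 1/25066) + (-161/2 - 1*(-120)) = 642817569/25066 + (-161/2 + 120) = 642817569/25066 + 79/2 = 321903838/12533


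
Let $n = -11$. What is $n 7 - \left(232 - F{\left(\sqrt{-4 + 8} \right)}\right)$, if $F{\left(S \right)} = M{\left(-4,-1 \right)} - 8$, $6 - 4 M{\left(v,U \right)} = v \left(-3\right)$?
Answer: $- \frac{637}{2} \approx -318.5$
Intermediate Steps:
$M{\left(v,U \right)} = \frac{3}{2} + \frac{3 v}{4}$ ($M{\left(v,U \right)} = \frac{3}{2} - \frac{v \left(-3\right)}{4} = \frac{3}{2} - \frac{\left(-3\right) v}{4} = \frac{3}{2} + \frac{3 v}{4}$)
$F{\left(S \right)} = - \frac{19}{2}$ ($F{\left(S \right)} = \left(\frac{3}{2} + \frac{3}{4} \left(-4\right)\right) - 8 = \left(\frac{3}{2} - 3\right) - 8 = - \frac{3}{2} - 8 = - \frac{19}{2}$)
$n 7 - \left(232 - F{\left(\sqrt{-4 + 8} \right)}\right) = \left(-11\right) 7 - \left(232 - - \frac{19}{2}\right) = -77 - \left(232 + \frac{19}{2}\right) = -77 - \frac{483}{2} = - \frac{637}{2}$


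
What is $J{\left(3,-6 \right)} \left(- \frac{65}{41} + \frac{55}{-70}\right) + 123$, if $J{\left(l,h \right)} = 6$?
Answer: $\frac{31218}{287} \approx 108.77$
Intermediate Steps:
$J{\left(3,-6 \right)} \left(- \frac{65}{41} + \frac{55}{-70}\right) + 123 = 6 \left(- \frac{65}{41} + \frac{55}{-70}\right) + 123 = 6 \left(\left(-65\right) \frac{1}{41} + 55 \left(- \frac{1}{70}\right)\right) + 123 = 6 \left(- \frac{65}{41} - \frac{11}{14}\right) + 123 = 6 \left(- \frac{1361}{574}\right) + 123 = - \frac{4083}{287} + 123 = \frac{31218}{287}$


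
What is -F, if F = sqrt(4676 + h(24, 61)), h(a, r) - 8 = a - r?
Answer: -sqrt(4647) ≈ -68.169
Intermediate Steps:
h(a, r) = 8 + a - r (h(a, r) = 8 + (a - r) = 8 + a - r)
F = sqrt(4647) (F = sqrt(4676 + (8 + 24 - 1*61)) = sqrt(4676 + (8 + 24 - 61)) = sqrt(4676 - 29) = sqrt(4647) ≈ 68.169)
-F = -sqrt(4647)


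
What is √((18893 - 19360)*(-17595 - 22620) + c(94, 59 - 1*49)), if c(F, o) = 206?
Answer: √18780611 ≈ 4333.7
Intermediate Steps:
√((18893 - 19360)*(-17595 - 22620) + c(94, 59 - 1*49)) = √((18893 - 19360)*(-17595 - 22620) + 206) = √(-467*(-40215) + 206) = √(18780405 + 206) = √18780611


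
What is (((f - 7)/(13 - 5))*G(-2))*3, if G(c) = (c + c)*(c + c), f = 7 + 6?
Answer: 36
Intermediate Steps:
f = 13
G(c) = 4*c² (G(c) = (2*c)*(2*c) = 4*c²)
(((f - 7)/(13 - 5))*G(-2))*3 = (((13 - 7)/(13 - 5))*(4*(-2)²))*3 = ((6/8)*(4*4))*3 = ((6*(⅛))*16)*3 = ((¾)*16)*3 = 12*3 = 36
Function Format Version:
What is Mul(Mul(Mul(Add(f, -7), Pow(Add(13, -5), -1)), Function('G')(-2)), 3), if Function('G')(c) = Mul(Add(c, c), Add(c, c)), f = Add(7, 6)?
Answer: 36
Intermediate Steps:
f = 13
Function('G')(c) = Mul(4, Pow(c, 2)) (Function('G')(c) = Mul(Mul(2, c), Mul(2, c)) = Mul(4, Pow(c, 2)))
Mul(Mul(Mul(Add(f, -7), Pow(Add(13, -5), -1)), Function('G')(-2)), 3) = Mul(Mul(Mul(Add(13, -7), Pow(Add(13, -5), -1)), Mul(4, Pow(-2, 2))), 3) = Mul(Mul(Mul(6, Pow(8, -1)), Mul(4, 4)), 3) = Mul(Mul(Mul(6, Rational(1, 8)), 16), 3) = Mul(Mul(Rational(3, 4), 16), 3) = Mul(12, 3) = 36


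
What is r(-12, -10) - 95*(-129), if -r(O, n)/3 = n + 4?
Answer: 12273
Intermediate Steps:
r(O, n) = -12 - 3*n (r(O, n) = -3*(n + 4) = -3*(4 + n) = -12 - 3*n)
r(-12, -10) - 95*(-129) = (-12 - 3*(-10)) - 95*(-129) = (-12 + 30) + 12255 = 18 + 12255 = 12273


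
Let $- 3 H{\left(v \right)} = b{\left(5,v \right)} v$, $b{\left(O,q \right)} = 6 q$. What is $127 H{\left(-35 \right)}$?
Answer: $-311150$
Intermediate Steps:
$H{\left(v \right)} = - 2 v^{2}$ ($H{\left(v \right)} = - \frac{6 v v}{3} = - \frac{6 v^{2}}{3} = - 2 v^{2}$)
$127 H{\left(-35 \right)} = 127 \left(- 2 \left(-35\right)^{2}\right) = 127 \left(\left(-2\right) 1225\right) = 127 \left(-2450\right) = -311150$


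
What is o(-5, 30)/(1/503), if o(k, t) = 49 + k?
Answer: 22132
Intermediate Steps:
o(-5, 30)/(1/503) = (49 - 5)/(1/503) = 44/(1/503) = 44*503 = 22132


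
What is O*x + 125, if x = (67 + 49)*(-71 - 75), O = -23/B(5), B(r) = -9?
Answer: -388403/9 ≈ -43156.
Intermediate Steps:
O = 23/9 (O = -23/(-9) = -23*(-1/9) = 23/9 ≈ 2.5556)
x = -16936 (x = 116*(-146) = -16936)
O*x + 125 = (23/9)*(-16936) + 125 = -389528/9 + 125 = -388403/9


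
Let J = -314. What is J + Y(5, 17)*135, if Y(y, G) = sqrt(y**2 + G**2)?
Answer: -314 + 135*sqrt(314) ≈ 2078.2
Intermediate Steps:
Y(y, G) = sqrt(G**2 + y**2)
J + Y(5, 17)*135 = -314 + sqrt(17**2 + 5**2)*135 = -314 + sqrt(289 + 25)*135 = -314 + sqrt(314)*135 = -314 + 135*sqrt(314)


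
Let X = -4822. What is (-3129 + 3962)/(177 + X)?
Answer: -833/4645 ≈ -0.17933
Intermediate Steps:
(-3129 + 3962)/(177 + X) = (-3129 + 3962)/(177 - 4822) = 833/(-4645) = 833*(-1/4645) = -833/4645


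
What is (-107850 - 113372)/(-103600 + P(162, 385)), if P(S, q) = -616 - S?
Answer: 110611/52189 ≈ 2.1194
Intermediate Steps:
(-107850 - 113372)/(-103600 + P(162, 385)) = (-107850 - 113372)/(-103600 + (-616 - 1*162)) = -221222/(-103600 + (-616 - 162)) = -221222/(-103600 - 778) = -221222/(-104378) = -221222*(-1/104378) = 110611/52189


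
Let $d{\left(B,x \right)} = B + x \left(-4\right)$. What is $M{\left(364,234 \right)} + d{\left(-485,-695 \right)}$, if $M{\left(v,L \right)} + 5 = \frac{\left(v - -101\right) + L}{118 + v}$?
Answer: $\frac{1104479}{482} \approx 2291.4$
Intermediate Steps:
$d{\left(B,x \right)} = B - 4 x$
$M{\left(v,L \right)} = -5 + \frac{101 + L + v}{118 + v}$ ($M{\left(v,L \right)} = -5 + \frac{\left(v - -101\right) + L}{118 + v} = -5 + \frac{\left(v + 101\right) + L}{118 + v} = -5 + \frac{\left(101 + v\right) + L}{118 + v} = -5 + \frac{101 + L + v}{118 + v}$)
$M{\left(364,234 \right)} + d{\left(-485,-695 \right)} = \frac{-489 + 234 - 1456}{118 + 364} - -2295 = \frac{-489 + 234 - 1456}{482} + \left(-485 + 2780\right) = \frac{1}{482} \left(-1711\right) + 2295 = - \frac{1711}{482} + 2295 = \frac{1104479}{482}$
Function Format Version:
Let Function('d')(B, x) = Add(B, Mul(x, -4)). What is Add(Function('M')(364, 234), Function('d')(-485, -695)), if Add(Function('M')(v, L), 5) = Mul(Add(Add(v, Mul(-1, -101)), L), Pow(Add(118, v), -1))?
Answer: Rational(1104479, 482) ≈ 2291.4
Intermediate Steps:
Function('d')(B, x) = Add(B, Mul(-4, x))
Function('M')(v, L) = Add(-5, Mul(Pow(Add(118, v), -1), Add(101, L, v))) (Function('M')(v, L) = Add(-5, Mul(Add(Add(v, Mul(-1, -101)), L), Pow(Add(118, v), -1))) = Add(-5, Mul(Add(Add(v, 101), L), Pow(Add(118, v), -1))) = Add(-5, Mul(Add(Add(101, v), L), Pow(Add(118, v), -1))) = Add(-5, Mul(Add(101, L, v), Pow(Add(118, v), -1))) = Add(-5, Mul(Pow(Add(118, v), -1), Add(101, L, v))))
Add(Function('M')(364, 234), Function('d')(-485, -695)) = Add(Mul(Pow(Add(118, 364), -1), Add(-489, 234, Mul(-4, 364))), Add(-485, Mul(-4, -695))) = Add(Mul(Pow(482, -1), Add(-489, 234, -1456)), Add(-485, 2780)) = Add(Mul(Rational(1, 482), -1711), 2295) = Add(Rational(-1711, 482), 2295) = Rational(1104479, 482)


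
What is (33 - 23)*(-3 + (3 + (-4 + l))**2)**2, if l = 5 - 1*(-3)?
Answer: 21160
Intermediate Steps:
l = 8 (l = 5 + 3 = 8)
(33 - 23)*(-3 + (3 + (-4 + l))**2)**2 = (33 - 23)*(-3 + (3 + (-4 + 8))**2)**2 = 10*(-3 + (3 + 4)**2)**2 = 10*(-3 + 7**2)**2 = 10*(-3 + 49)**2 = 10*46**2 = 10*2116 = 21160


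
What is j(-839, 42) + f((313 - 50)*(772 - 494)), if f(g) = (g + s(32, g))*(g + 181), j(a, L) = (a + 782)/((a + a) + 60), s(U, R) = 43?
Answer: 8675784465727/1618 ≈ 5.3620e+9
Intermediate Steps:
j(a, L) = (782 + a)/(60 + 2*a) (j(a, L) = (782 + a)/(2*a + 60) = (782 + a)/(60 + 2*a))
f(g) = (43 + g)*(181 + g) (f(g) = (g + 43)*(g + 181) = (43 + g)*(181 + g))
j(-839, 42) + f((313 - 50)*(772 - 494)) = (782 - 839)/(2*(30 - 839)) + (7783 + ((313 - 50)*(772 - 494))² + 224*((313 - 50)*(772 - 494))) = (½)*(-57)/(-809) + (7783 + (263*278)² + 224*(263*278)) = (½)*(-1/809)*(-57) + (7783 + 73114² + 224*73114) = 57/1618 + (7783 + 5345656996 + 16377536) = 57/1618 + 5362042315 = 8675784465727/1618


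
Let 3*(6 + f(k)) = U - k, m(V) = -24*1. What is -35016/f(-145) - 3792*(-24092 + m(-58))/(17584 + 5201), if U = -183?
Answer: 44729759/7595 ≈ 5889.4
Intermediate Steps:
m(V) = -24
f(k) = -67 - k/3 (f(k) = -6 + (-183 - k)/3 = -6 + (-61 - k/3) = -67 - k/3)
-35016/f(-145) - 3792*(-24092 + m(-58))/(17584 + 5201) = -35016/(-67 - ⅓*(-145)) - 3792*(-24092 - 24)/(17584 + 5201) = -35016/(-67 + 145/3) - 3792/(22785/(-24116)) = -35016/(-56/3) - 3792/(22785*(-1/24116)) = -35016*(-3/56) - 3792/(-22785/24116) = 13131/7 - 3792*(-24116/22785) = 13131/7 + 30482624/7595 = 44729759/7595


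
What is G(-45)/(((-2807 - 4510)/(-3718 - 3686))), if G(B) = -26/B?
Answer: 64168/109755 ≈ 0.58465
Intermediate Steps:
G(-45)/(((-2807 - 4510)/(-3718 - 3686))) = (-26/(-45))/(((-2807 - 4510)/(-3718 - 3686))) = (-26*(-1/45))/((-7317/(-7404))) = 26/(45*((-7317*(-1/7404)))) = 26/(45*(2439/2468)) = (26/45)*(2468/2439) = 64168/109755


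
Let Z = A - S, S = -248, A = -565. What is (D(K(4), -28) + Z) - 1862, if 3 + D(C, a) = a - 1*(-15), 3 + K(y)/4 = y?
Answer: -2195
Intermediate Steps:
K(y) = -12 + 4*y
D(C, a) = 12 + a (D(C, a) = -3 + (a - 1*(-15)) = -3 + (a + 15) = -3 + (15 + a) = 12 + a)
Z = -317 (Z = -565 - 1*(-248) = -565 + 248 = -317)
(D(K(4), -28) + Z) - 1862 = ((12 - 28) - 317) - 1862 = (-16 - 317) - 1862 = -333 - 1862 = -2195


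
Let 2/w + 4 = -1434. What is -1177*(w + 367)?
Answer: -310577344/719 ≈ -4.3196e+5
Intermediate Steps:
w = -1/719 (w = 2/(-4 - 1434) = 2/(-1438) = 2*(-1/1438) = -1/719 ≈ -0.0013908)
-1177*(w + 367) = -1177*(-1/719 + 367) = -1177*263872/719 = -310577344/719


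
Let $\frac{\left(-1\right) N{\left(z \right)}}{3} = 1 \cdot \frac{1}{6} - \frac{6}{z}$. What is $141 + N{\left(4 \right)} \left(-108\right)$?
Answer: $-291$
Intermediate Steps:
$N{\left(z \right)} = - \frac{1}{2} + \frac{18}{z}$ ($N{\left(z \right)} = - 3 \left(1 \cdot \frac{1}{6} - \frac{6}{z}\right) = - 3 \left(\frac{1}{6} - \frac{6}{z}\right) = - \frac{1}{2} + \frac{18}{z}$)
$141 + N{\left(4 \right)} \left(-108\right) = 141 + \frac{36 - 4}{2 \cdot 4} \left(-108\right) = 141 + \frac{1}{2} \cdot \frac{1}{4} \left(36 - 4\right) \left(-108\right) = 141 + \frac{1}{2} \cdot \frac{1}{4} \cdot 32 \left(-108\right) = 141 + 4 \left(-108\right) = 141 - 432 = -291$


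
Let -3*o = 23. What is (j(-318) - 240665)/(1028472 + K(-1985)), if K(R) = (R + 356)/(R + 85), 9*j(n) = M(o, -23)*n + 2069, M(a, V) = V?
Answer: -4097543800/17586885861 ≈ -0.23299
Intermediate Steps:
o = -23/3 (o = -1/3*23 = -23/3 ≈ -7.6667)
j(n) = 2069/9 - 23*n/9 (j(n) = (-23*n + 2069)/9 = (2069 - 23*n)/9 = 2069/9 - 23*n/9)
K(R) = (356 + R)/(85 + R)
(j(-318) - 240665)/(1028472 + K(-1985)) = ((2069/9 - 23/9*(-318)) - 240665)/(1028472 + (356 - 1985)/(85 - 1985)) = ((2069/9 + 2438/3) - 240665)/(1028472 - 1629/(-1900)) = (9383/9 - 240665)/(1028472 - 1/1900*(-1629)) = -2156602/(9*(1028472 + 1629/1900)) = -2156602/(9*1954098429/1900) = -2156602/9*1900/1954098429 = -4097543800/17586885861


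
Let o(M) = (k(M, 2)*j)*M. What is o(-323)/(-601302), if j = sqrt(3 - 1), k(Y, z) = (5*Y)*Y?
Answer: 168491335*sqrt(2)/601302 ≈ 396.28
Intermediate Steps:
k(Y, z) = 5*Y**2
j = sqrt(2) ≈ 1.4142
o(M) = 5*sqrt(2)*M**3 (o(M) = ((5*M**2)*sqrt(2))*M = (5*sqrt(2)*M**2)*M = 5*sqrt(2)*M**3)
o(-323)/(-601302) = (5*sqrt(2)*(-323)**3)/(-601302) = (5*sqrt(2)*(-33698267))*(-1/601302) = -168491335*sqrt(2)*(-1/601302) = 168491335*sqrt(2)/601302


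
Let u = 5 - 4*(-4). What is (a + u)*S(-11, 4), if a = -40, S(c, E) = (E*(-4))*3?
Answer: 912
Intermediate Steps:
S(c, E) = -12*E (S(c, E) = -4*E*3 = -12*E)
u = 21 (u = 5 + 16 = 21)
(a + u)*S(-11, 4) = (-40 + 21)*(-12*4) = -19*(-48) = 912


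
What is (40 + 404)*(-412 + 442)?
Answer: 13320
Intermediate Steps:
(40 + 404)*(-412 + 442) = 444*30 = 13320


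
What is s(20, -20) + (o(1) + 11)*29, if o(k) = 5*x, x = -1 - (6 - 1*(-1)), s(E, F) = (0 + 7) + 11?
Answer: -823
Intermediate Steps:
s(E, F) = 18 (s(E, F) = 7 + 11 = 18)
x = -8 (x = -1 - (6 + 1) = -1 - 1*7 = -1 - 7 = -8)
o(k) = -40 (o(k) = 5*(-8) = -40)
s(20, -20) + (o(1) + 11)*29 = 18 + (-40 + 11)*29 = 18 - 29*29 = 18 - 841 = -823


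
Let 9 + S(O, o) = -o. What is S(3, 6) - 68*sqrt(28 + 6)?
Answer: -15 - 68*sqrt(34) ≈ -411.50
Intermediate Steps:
S(O, o) = -9 - o
S(3, 6) - 68*sqrt(28 + 6) = (-9 - 1*6) - 68*sqrt(28 + 6) = (-9 - 6) - 68*sqrt(34) = -15 - 68*sqrt(34)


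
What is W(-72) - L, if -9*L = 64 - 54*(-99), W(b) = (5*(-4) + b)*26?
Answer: -16118/9 ≈ -1790.9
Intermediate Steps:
W(b) = -520 + 26*b (W(b) = (-20 + b)*26 = -520 + 26*b)
L = -5410/9 (L = -(64 - 54*(-99))/9 = -(64 + 5346)/9 = -1/9*5410 = -5410/9 ≈ -601.11)
W(-72) - L = (-520 + 26*(-72)) - 1*(-5410/9) = (-520 - 1872) + 5410/9 = -2392 + 5410/9 = -16118/9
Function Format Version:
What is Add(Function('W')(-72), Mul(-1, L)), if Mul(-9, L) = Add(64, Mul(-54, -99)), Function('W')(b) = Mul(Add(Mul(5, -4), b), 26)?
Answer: Rational(-16118, 9) ≈ -1790.9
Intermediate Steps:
Function('W')(b) = Add(-520, Mul(26, b)) (Function('W')(b) = Mul(Add(-20, b), 26) = Add(-520, Mul(26, b)))
L = Rational(-5410, 9) (L = Mul(Rational(-1, 9), Add(64, Mul(-54, -99))) = Mul(Rational(-1, 9), Add(64, 5346)) = Mul(Rational(-1, 9), 5410) = Rational(-5410, 9) ≈ -601.11)
Add(Function('W')(-72), Mul(-1, L)) = Add(Add(-520, Mul(26, -72)), Mul(-1, Rational(-5410, 9))) = Add(Add(-520, -1872), Rational(5410, 9)) = Add(-2392, Rational(5410, 9)) = Rational(-16118, 9)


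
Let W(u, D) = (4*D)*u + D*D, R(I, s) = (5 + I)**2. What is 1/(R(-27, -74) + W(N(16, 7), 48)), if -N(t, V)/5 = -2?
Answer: 1/4708 ≈ 0.00021240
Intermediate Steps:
N(t, V) = 10 (N(t, V) = -5*(-2) = 10)
W(u, D) = D**2 + 4*D*u (W(u, D) = 4*D*u + D**2 = D**2 + 4*D*u)
1/(R(-27, -74) + W(N(16, 7), 48)) = 1/((5 - 27)**2 + 48*(48 + 4*10)) = 1/((-22)**2 + 48*(48 + 40)) = 1/(484 + 48*88) = 1/(484 + 4224) = 1/4708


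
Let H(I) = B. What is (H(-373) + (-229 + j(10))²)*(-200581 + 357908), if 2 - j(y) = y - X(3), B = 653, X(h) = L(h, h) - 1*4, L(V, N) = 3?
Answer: 9014365119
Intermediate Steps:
X(h) = -1 (X(h) = 3 - 1*4 = 3 - 4 = -1)
H(I) = 653
j(y) = 1 - y (j(y) = 2 - (y - 1*(-1)) = 2 - (y + 1) = 2 - (1 + y) = 2 + (-1 - y) = 1 - y)
(H(-373) + (-229 + j(10))²)*(-200581 + 357908) = (653 + (-229 + (1 - 1*10))²)*(-200581 + 357908) = (653 + (-229 + (1 - 10))²)*157327 = (653 + (-229 - 9)²)*157327 = (653 + (-238)²)*157327 = (653 + 56644)*157327 = 57297*157327 = 9014365119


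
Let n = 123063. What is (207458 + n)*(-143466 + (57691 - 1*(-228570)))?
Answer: 47196746195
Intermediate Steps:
(207458 + n)*(-143466 + (57691 - 1*(-228570))) = (207458 + 123063)*(-143466 + (57691 - 1*(-228570))) = 330521*(-143466 + (57691 + 228570)) = 330521*(-143466 + 286261) = 330521*142795 = 47196746195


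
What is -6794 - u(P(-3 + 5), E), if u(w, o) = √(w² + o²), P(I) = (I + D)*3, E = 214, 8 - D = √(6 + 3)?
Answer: -6794 - √46237 ≈ -7009.0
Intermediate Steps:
D = 5 (D = 8 - √(6 + 3) = 8 - √9 = 8 - 1*3 = 8 - 3 = 5)
P(I) = 15 + 3*I (P(I) = (I + 5)*3 = (5 + I)*3 = 15 + 3*I)
u(w, o) = √(o² + w²)
-6794 - u(P(-3 + 5), E) = -6794 - √(214² + (15 + 3*(-3 + 5))²) = -6794 - √(45796 + (15 + 3*2)²) = -6794 - √(45796 + (15 + 6)²) = -6794 - √(45796 + 21²) = -6794 - √(45796 + 441) = -6794 - √46237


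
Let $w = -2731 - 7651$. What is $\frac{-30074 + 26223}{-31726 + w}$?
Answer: $\frac{3851}{42108} \approx 0.091455$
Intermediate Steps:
$w = -10382$
$\frac{-30074 + 26223}{-31726 + w} = \frac{-30074 + 26223}{-31726 - 10382} = - \frac{3851}{-42108} = \left(-3851\right) \left(- \frac{1}{42108}\right) = \frac{3851}{42108}$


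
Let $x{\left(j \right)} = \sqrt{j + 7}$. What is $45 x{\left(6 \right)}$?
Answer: $45 \sqrt{13} \approx 162.25$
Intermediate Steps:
$x{\left(j \right)} = \sqrt{7 + j}$
$45 x{\left(6 \right)} = 45 \sqrt{7 + 6} = 45 \sqrt{13}$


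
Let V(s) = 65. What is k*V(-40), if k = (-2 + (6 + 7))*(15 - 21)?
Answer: -4290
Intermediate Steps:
k = -66 (k = (-2 + 13)*(-6) = 11*(-6) = -66)
k*V(-40) = -66*65 = -4290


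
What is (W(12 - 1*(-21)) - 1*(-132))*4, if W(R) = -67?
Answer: 260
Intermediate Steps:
(W(12 - 1*(-21)) - 1*(-132))*4 = (-67 - 1*(-132))*4 = (-67 + 132)*4 = 65*4 = 260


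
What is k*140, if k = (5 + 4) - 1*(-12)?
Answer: 2940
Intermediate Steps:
k = 21 (k = 9 + 12 = 21)
k*140 = 21*140 = 2940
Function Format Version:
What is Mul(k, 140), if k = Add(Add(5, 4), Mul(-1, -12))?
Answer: 2940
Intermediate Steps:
k = 21 (k = Add(9, 12) = 21)
Mul(k, 140) = Mul(21, 140) = 2940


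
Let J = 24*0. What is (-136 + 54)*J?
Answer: 0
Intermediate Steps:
J = 0
(-136 + 54)*J = (-136 + 54)*0 = -82*0 = 0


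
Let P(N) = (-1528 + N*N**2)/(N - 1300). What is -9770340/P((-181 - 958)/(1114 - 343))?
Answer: -5827864015988313660/701781457427 ≈ -8.3044e+6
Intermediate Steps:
P(N) = (-1528 + N**3)/(-1300 + N)
-9770340/P((-181 - 958)/(1114 - 343)) = -9770340*(-1300 + (-181 - 958)/(1114 - 343))/(-1528 + ((-181 - 958)/(1114 - 343))**3) = -9770340*(-1300 - 1139/771)/(-1528 + (-1139/771)**3) = -9770340*(-1003439/(771*(-1528 - 1477648619/458314011))) = -9770340/((-771/1003439*(-701781457427/458314011))) = -9770340/701781457427/596485282599 = -9770340*596485282599/701781457427 = -5827864015988313660/701781457427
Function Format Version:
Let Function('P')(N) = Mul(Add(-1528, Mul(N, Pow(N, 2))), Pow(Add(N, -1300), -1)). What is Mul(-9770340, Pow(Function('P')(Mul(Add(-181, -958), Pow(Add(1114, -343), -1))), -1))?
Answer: Rational(-5827864015988313660, 701781457427) ≈ -8.3044e+6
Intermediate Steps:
Function('P')(N) = Mul(Pow(Add(-1300, N), -1), Add(-1528, Pow(N, 3))) (Function('P')(N) = Mul(Add(-1528, Pow(N, 3)), Pow(Add(-1300, N), -1)) = Mul(Pow(Add(-1300, N), -1), Add(-1528, Pow(N, 3))))
Mul(-9770340, Pow(Function('P')(Mul(Add(-181, -958), Pow(Add(1114, -343), -1))), -1)) = Mul(-9770340, Pow(Mul(Pow(Add(-1300, Mul(Add(-181, -958), Pow(Add(1114, -343), -1))), -1), Add(-1528, Pow(Mul(Add(-181, -958), Pow(Add(1114, -343), -1)), 3))), -1)) = Mul(-9770340, Pow(Mul(Pow(Add(-1300, Mul(-1139, Pow(771, -1))), -1), Add(-1528, Pow(Mul(-1139, Pow(771, -1)), 3))), -1)) = Mul(-9770340, Pow(Mul(Pow(Add(-1300, Mul(-1139, Rational(1, 771))), -1), Add(-1528, Pow(Mul(-1139, Rational(1, 771)), 3))), -1)) = Mul(-9770340, Pow(Mul(Pow(Add(-1300, Rational(-1139, 771)), -1), Add(-1528, Pow(Rational(-1139, 771), 3))), -1)) = Mul(-9770340, Pow(Mul(Pow(Rational(-1003439, 771), -1), Add(-1528, Rational(-1477648619, 458314011))), -1)) = Mul(-9770340, Pow(Mul(Rational(-771, 1003439), Rational(-701781457427, 458314011)), -1)) = Mul(-9770340, Pow(Rational(701781457427, 596485282599), -1)) = Mul(-9770340, Rational(596485282599, 701781457427)) = Rational(-5827864015988313660, 701781457427)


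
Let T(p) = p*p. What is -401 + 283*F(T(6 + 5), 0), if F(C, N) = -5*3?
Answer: -4646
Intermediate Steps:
T(p) = p²
F(C, N) = -15
-401 + 283*F(T(6 + 5), 0) = -401 + 283*(-15) = -401 - 4245 = -4646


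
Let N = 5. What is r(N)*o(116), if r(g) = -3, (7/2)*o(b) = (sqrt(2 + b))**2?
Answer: -708/7 ≈ -101.14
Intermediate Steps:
o(b) = 4/7 + 2*b/7 (o(b) = 2*(sqrt(2 + b))**2/7 = 2*(2 + b)/7 = 4/7 + 2*b/7)
r(N)*o(116) = -3*(4/7 + (2/7)*116) = -3*(4/7 + 232/7) = -3*236/7 = -708/7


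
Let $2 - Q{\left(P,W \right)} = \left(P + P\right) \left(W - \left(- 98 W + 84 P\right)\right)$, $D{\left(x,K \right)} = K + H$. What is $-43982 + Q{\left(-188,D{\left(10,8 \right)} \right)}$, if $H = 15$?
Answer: $6749964$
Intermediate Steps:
$D{\left(x,K \right)} = 15 + K$ ($D{\left(x,K \right)} = K + 15 = 15 + K$)
$Q{\left(P,W \right)} = 2 - 2 P \left(- 84 P + 99 W\right)$ ($Q{\left(P,W \right)} = 2 - \left(P + P\right) \left(W - \left(- 98 W + 84 P\right)\right) = 2 - 2 P \left(- 84 P + 99 W\right)$)
$-43982 + Q{\left(-188,D{\left(10,8 \right)} \right)} = -43982 + \left(2 + 168 \left(-188\right)^{2} - - 37224 \left(15 + 8\right)\right) = -43982 + \left(2 + 168 \cdot 35344 - \left(-37224\right) 23\right) = -43982 + \left(2 + 5937792 + 856152\right) = -43982 + 6793946 = 6749964$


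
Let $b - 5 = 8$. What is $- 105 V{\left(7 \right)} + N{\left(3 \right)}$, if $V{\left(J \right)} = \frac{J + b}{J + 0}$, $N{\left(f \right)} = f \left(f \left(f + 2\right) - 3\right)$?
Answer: $-264$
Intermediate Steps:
$b = 13$ ($b = 5 + 8 = 13$)
$N{\left(f \right)} = f \left(-3 + f \left(2 + f\right)\right)$ ($N{\left(f \right)} = f \left(f \left(2 + f\right) - 3\right) = f \left(-3 + f \left(2 + f\right)\right)$)
$V{\left(J \right)} = \frac{13 + J}{J}$ ($V{\left(J \right)} = \frac{J + 13}{J + 0} = \frac{13 + J}{J}$)
$- 105 V{\left(7 \right)} + N{\left(3 \right)} = - 105 \frac{13 + 7}{7} + 3 \left(-3 + 3^{2} + 2 \cdot 3\right) = - 105 \cdot \frac{1}{7} \cdot 20 + 3 \left(-3 + 9 + 6\right) = \left(-105\right) \frac{20}{7} + 3 \cdot 12 = -300 + 36 = -264$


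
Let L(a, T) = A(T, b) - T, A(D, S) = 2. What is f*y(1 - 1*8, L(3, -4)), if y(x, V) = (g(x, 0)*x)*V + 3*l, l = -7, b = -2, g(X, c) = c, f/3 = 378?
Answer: -23814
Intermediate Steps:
f = 1134 (f = 3*378 = 1134)
L(a, T) = 2 - T
y(x, V) = -21 (y(x, V) = (0*x)*V + 3*(-7) = 0*V - 21 = 0 - 21 = -21)
f*y(1 - 1*8, L(3, -4)) = 1134*(-21) = -23814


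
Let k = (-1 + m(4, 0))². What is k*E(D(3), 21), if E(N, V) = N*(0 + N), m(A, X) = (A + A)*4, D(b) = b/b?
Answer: 961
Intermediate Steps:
D(b) = 1
m(A, X) = 8*A (m(A, X) = (2*A)*4 = 8*A)
E(N, V) = N² (E(N, V) = N*N = N²)
k = 961 (k = (-1 + 8*4)² = (-1 + 32)² = 31² = 961)
k*E(D(3), 21) = 961*1² = 961*1 = 961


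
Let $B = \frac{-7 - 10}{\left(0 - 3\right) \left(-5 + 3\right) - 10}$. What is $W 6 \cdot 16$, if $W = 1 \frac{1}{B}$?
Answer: $\frac{384}{17} \approx 22.588$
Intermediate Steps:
$B = \frac{17}{4}$ ($B = - \frac{17}{\left(-3\right) \left(-2\right) - 10} = - \frac{17}{6 - 10} = - \frac{17}{-4} = \left(-17\right) \left(- \frac{1}{4}\right) = \frac{17}{4} \approx 4.25$)
$W = \frac{4}{17}$ ($W = 1 \frac{1}{\frac{17}{4}} = 1 \cdot \frac{4}{17} = \frac{4}{17} \approx 0.23529$)
$W 6 \cdot 16 = \frac{4}{17} \cdot 6 \cdot 16 = \frac{24}{17} \cdot 16 = \frac{384}{17}$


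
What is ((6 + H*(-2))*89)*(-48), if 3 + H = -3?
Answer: -76896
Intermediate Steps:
H = -6 (H = -3 - 3 = -6)
((6 + H*(-2))*89)*(-48) = ((6 - 6*(-2))*89)*(-48) = ((6 + 12)*89)*(-48) = (18*89)*(-48) = 1602*(-48) = -76896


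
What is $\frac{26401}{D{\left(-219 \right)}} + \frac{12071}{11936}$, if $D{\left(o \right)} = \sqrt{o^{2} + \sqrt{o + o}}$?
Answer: $\frac{12071}{11936} + \frac{26401}{\sqrt{47961 + i \sqrt{438}}} \approx 121.56 - 0.026302 i$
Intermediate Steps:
$D{\left(o \right)} = \sqrt{o^{2} + \sqrt{2} \sqrt{o}}$ ($D{\left(o \right)} = \sqrt{o^{2} + \sqrt{2 o}} = \sqrt{o^{2} + \sqrt{2} \sqrt{o}}$)
$\frac{26401}{D{\left(-219 \right)}} + \frac{12071}{11936} = \frac{26401}{\sqrt{\left(-219\right)^{2} + \sqrt{2} \sqrt{-219}}} + \frac{12071}{11936} = \frac{26401}{\sqrt{47961 + \sqrt{2} i \sqrt{219}}} + 12071 \cdot \frac{1}{11936} = \frac{26401}{\sqrt{47961 + i \sqrt{438}}} + \frac{12071}{11936} = \frac{12071}{11936} + \frac{26401}{\sqrt{47961 + i \sqrt{438}}}$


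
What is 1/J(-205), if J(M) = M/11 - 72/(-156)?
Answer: -143/2599 ≈ -0.055021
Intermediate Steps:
J(M) = 6/13 + M/11 (J(M) = M*(1/11) - 72*(-1/156) = M/11 + 6/13 = 6/13 + M/11)
1/J(-205) = 1/(6/13 + (1/11)*(-205)) = 1/(6/13 - 205/11) = 1/(-2599/143) = -143/2599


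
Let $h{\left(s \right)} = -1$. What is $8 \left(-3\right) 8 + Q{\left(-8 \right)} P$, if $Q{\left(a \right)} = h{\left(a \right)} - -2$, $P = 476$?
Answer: $284$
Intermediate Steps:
$Q{\left(a \right)} = 1$ ($Q{\left(a \right)} = -1 - -2 = -1 + 2 = 1$)
$8 \left(-3\right) 8 + Q{\left(-8 \right)} P = 8 \left(-3\right) 8 + 1 \cdot 476 = \left(-24\right) 8 + 476 = -192 + 476 = 284$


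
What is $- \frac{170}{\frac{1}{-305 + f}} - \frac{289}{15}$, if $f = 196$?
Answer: $\frac{277661}{15} \approx 18511.0$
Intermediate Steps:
$- \frac{170}{\frac{1}{-305 + f}} - \frac{289}{15} = - \frac{170}{\frac{1}{-305 + 196}} - \frac{289}{15} = - \frac{170}{\frac{1}{-109}} - \frac{289}{15} = - \frac{170}{- \frac{1}{109}} - \frac{289}{15} = \left(-170\right) \left(-109\right) - \frac{289}{15} = 18530 - \frac{289}{15} = \frac{277661}{15}$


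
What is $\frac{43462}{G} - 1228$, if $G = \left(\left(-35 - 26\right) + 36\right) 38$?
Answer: $- \frac{605031}{475} \approx -1273.8$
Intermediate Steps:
$G = -950$ ($G = \left(-61 + 36\right) 38 = \left(-25\right) 38 = -950$)
$\frac{43462}{G} - 1228 = \frac{43462}{-950} - 1228 = 43462 \left(- \frac{1}{950}\right) - 1228 = - \frac{21731}{475} - 1228 = - \frac{605031}{475}$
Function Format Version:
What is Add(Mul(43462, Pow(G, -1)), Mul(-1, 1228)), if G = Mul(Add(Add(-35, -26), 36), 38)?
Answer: Rational(-605031, 475) ≈ -1273.8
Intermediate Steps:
G = -950 (G = Mul(Add(-61, 36), 38) = Mul(-25, 38) = -950)
Add(Mul(43462, Pow(G, -1)), Mul(-1, 1228)) = Add(Mul(43462, Pow(-950, -1)), Mul(-1, 1228)) = Add(Mul(43462, Rational(-1, 950)), -1228) = Add(Rational(-21731, 475), -1228) = Rational(-605031, 475)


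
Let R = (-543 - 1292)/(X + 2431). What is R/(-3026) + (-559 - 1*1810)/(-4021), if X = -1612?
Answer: 5878457021/9965220174 ≈ 0.58990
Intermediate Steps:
R = -1835/819 (R = (-543 - 1292)/(-1612 + 2431) = -1835/819 ≈ -2.2405)
R/(-3026) + (-559 - 1*1810)/(-4021) = -1835/819/(-3026) + (-559 - 1*1810)/(-4021) = -1835/819*(-1/3026) + (-559 - 1810)*(-1/4021) = 1835/2478294 - 2369*(-1/4021) = 1835/2478294 + 2369/4021 = 5878457021/9965220174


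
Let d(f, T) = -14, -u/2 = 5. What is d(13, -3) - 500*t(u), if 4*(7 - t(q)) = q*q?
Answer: 8986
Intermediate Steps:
u = -10 (u = -2*5 = -10)
t(q) = 7 - q²/4 (t(q) = 7 - q*q/4 = 7 - q²/4)
d(13, -3) - 500*t(u) = -14 - 500*(7 - ¼*(-10)²) = -14 - 500*(7 - ¼*100) = -14 - 500*(7 - 25) = -14 - 500*(-18) = -14 + 9000 = 8986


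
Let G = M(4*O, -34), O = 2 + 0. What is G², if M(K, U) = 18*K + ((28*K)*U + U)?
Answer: 56340036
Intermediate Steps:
O = 2
M(K, U) = U + 18*K + 28*K*U (M(K, U) = 18*K + (28*K*U + U) = 18*K + (U + 28*K*U) = U + 18*K + 28*K*U)
G = -7506 (G = -34 + 18*(4*2) + 28*(4*2)*(-34) = -34 + 18*8 + 28*8*(-34) = -34 + 144 - 7616 = -7506)
G² = (-7506)² = 56340036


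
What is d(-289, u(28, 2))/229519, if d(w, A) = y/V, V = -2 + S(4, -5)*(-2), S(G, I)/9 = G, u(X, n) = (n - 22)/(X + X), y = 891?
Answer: -891/16984406 ≈ -5.2460e-5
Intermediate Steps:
u(X, n) = (-22 + n)/(2*X) (u(X, n) = (-22 + n)/((2*X)) = (-22 + n)*(1/(2*X)) = (-22 + n)/(2*X))
S(G, I) = 9*G
V = -74 (V = -2 + (9*4)*(-2) = -2 + 36*(-2) = -2 - 72 = -74)
d(w, A) = -891/74 (d(w, A) = 891/(-74) = 891*(-1/74) = -891/74)
d(-289, u(28, 2))/229519 = -891/74/229519 = -891/74*1/229519 = -891/16984406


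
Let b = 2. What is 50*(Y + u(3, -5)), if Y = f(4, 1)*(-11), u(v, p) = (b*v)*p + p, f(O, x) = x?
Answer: -2300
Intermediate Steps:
u(v, p) = p + 2*p*v (u(v, p) = (2*v)*p + p = 2*p*v + p = p + 2*p*v)
Y = -11 (Y = 1*(-11) = -11)
50*(Y + u(3, -5)) = 50*(-11 - 5*(1 + 2*3)) = 50*(-11 - 5*(1 + 6)) = 50*(-11 - 5*7) = 50*(-11 - 35) = 50*(-46) = -2300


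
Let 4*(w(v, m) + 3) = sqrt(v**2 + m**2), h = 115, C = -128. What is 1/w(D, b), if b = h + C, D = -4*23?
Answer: 48/8489 + 4*sqrt(8633)/8489 ≈ 0.049435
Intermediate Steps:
D = -92
b = -13 (b = 115 - 128 = -13)
w(v, m) = -3 + sqrt(m**2 + v**2)/4 (w(v, m) = -3 + sqrt(v**2 + m**2)/4 = -3 + sqrt(m**2 + v**2)/4)
1/w(D, b) = 1/(-3 + sqrt((-13)**2 + (-92)**2)/4) = 1/(-3 + sqrt(169 + 8464)/4) = 1/(-3 + sqrt(8633)/4)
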